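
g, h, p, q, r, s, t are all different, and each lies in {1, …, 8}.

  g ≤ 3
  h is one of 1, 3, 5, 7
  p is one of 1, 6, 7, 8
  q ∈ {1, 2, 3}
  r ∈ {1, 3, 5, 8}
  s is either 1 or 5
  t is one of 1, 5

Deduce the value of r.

8

The 7 variables together cover exactly {1, 2, 3, 5, 6, 7, 8} — 7 values for 7 variables — and 6 appears only in p's list, so p = 6.
The 6 still-open variables draw from only 6 values {1, 2, 3, 5, 7, 8}, so each is used; only h can be 7, hence h = 7.
The 5 still-open variables draw from only 5 values {1, 2, 3, 5, 8}, so each is used; only r can be 8, hence r = 8.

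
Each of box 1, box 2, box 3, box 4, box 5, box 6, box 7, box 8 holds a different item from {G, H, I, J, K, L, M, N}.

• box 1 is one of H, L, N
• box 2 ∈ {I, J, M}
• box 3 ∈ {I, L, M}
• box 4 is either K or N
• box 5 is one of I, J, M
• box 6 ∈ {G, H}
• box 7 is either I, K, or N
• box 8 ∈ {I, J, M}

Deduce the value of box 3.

L

The 8 variables together cover exactly {G, H, I, J, K, L, M, N} — 8 values for 8 variables — and G appears only in box 6's list, so box 6 = G.
The 7 still-open variables together cover exactly {H, I, J, K, L, M, N} — 7 values for 7 variables — and H appears only in box 1's list, so box 1 = H.
The 6 still-open variables draw from only 6 values {I, J, K, L, M, N}, so each is used; only box 3 can be L, hence box 3 = L.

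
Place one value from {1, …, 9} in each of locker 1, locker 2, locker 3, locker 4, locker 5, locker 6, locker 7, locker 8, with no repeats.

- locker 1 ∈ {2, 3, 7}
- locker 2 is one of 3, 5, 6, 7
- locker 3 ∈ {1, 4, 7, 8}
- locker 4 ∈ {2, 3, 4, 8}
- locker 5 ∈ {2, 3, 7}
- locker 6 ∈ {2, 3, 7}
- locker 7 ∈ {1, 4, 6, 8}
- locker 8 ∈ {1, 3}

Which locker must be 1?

locker 8

The 8 variables together cover exactly {1, 2, 3, 4, 5, 6, 7, 8} — 8 values for 8 variables — and 5 appears only in locker 2's list, so locker 2 = 5.
The 7 still-open variables draw from only 7 values {1, 2, 3, 4, 6, 7, 8}, so each is used; only locker 7 can be 6, hence locker 7 = 6.
locker 1, locker 5, locker 6 share exactly the 3 values {2, 3, 7}; by pigeonhole those values go to them, so strike 2, 3, 7 from locker 3, locker 4, locker 8.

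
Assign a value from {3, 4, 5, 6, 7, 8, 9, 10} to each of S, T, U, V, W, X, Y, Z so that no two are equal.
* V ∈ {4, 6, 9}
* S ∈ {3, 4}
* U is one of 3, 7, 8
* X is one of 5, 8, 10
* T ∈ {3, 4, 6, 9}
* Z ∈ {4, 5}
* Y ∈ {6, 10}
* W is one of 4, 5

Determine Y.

10

The 8 variables together cover exactly {3, 4, 5, 6, 7, 8, 9, 10} — 8 values for 8 variables — and 7 appears only in U's list, so U = 7.
The 7 still-open variables together cover exactly {3, 4, 5, 6, 8, 9, 10} — 7 values for 7 variables — and 8 appears only in X's list, so X = 8.
The 6 still-open variables draw from only 6 values {3, 4, 5, 6, 9, 10}, so each is used; only Y can be 10, hence Y = 10.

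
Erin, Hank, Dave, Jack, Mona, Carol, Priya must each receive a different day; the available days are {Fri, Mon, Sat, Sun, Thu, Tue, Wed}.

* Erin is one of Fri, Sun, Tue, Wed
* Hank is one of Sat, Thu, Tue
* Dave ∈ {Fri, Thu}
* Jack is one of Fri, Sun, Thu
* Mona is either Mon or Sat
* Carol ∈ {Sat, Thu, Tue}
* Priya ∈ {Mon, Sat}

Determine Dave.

Among the 7 variables, Wed fits only Erin (and all 7 values in {Fri, Mon, Sat, Sun, Thu, Tue, Wed} must be used), so Erin = Wed.
The 6 still-open variables draw from only 6 values {Fri, Mon, Sat, Sun, Thu, Tue}, so each is used; only Jack can be Sun, hence Jack = Sun.
The 5 still-open variables draw from only 5 values {Fri, Mon, Sat, Thu, Tue}, so each is used; only Dave can be Fri, hence Dave = Fri.

Fri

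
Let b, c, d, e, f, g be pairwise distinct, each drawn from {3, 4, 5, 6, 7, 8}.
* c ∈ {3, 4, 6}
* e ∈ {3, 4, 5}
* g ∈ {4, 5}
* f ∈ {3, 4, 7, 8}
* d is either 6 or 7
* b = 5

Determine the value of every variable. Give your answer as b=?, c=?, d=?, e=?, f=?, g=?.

b=5, c=6, d=7, e=3, f=8, g=4

b has just one choice, so b = 5. Strike 5 from e, g.
That leaves g = 4. So c, e, f can't be 4.
e must be 3 (only option left). Eliminate 3 elsewhere: c, f.
c has just one choice, so c = 6. So d can't be 6.
d has just one choice, so d = 7. Remove 7 from f.
That leaves f = 8.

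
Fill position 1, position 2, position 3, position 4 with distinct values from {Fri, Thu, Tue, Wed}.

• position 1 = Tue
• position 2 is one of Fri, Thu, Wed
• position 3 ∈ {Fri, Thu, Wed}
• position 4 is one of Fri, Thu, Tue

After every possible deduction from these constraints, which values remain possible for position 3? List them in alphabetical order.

position 1's domain is down to {Tue}, so position 1 = Tue. Strike Tue from position 4.
No further eliminations apply; position 3 can still be any of Fri, Thu, Wed.

Fri, Thu, Wed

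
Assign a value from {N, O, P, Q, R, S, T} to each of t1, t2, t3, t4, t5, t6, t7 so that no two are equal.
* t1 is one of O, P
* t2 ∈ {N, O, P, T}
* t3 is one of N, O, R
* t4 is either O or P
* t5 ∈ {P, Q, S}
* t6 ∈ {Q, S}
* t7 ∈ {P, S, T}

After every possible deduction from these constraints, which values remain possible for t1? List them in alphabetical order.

O, P

Among the 7 variables, R fits only t3 (and all 7 values in {N, O, P, Q, R, S, T} must be used), so t3 = R.
The 6 still-open variables draw from only 6 values {N, O, P, Q, S, T}, so each is used; only t2 can be N, hence t2 = N.
The 5 still-open variables draw from only 5 values {O, P, Q, S, T}, so each is used; only t7 can be T, hence t7 = T.
The 2 variables t1 and t4 are confined to {O, P}, which locks those values in; drop them from t5.
No further eliminations apply; t1 can still be any of O, P.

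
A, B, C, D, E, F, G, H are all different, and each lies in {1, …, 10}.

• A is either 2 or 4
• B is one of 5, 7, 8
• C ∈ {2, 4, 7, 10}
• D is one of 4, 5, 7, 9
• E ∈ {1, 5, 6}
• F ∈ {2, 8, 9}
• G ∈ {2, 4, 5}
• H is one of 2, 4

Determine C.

A and H share exactly the 2 values {2, 4}; by pigeonhole those values go to them, so strike 2, 4 from C, D, F, G.
G has just one choice, so G = 5. Strike 5 from B, D, E.
The 3 variables B, D, F are confined to {7, 8, 9}, which locks those values in; drop them from C.
So C = 10.

10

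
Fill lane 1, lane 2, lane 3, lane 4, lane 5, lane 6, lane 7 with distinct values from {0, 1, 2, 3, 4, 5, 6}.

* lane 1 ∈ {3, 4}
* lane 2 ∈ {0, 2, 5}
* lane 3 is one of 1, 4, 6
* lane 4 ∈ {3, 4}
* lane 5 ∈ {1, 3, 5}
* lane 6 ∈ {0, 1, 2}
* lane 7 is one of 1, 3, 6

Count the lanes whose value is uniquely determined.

lane 1 and lane 4 between them cover only {3, 4} — a naked pair. Remove those values from lane 3, lane 5, lane 7.
lane 3 and lane 7 between them cover only {1, 6} — a naked pair. Remove those values from lane 5, lane 6.
lane 5 must be 5 (only option left). Eliminate 5 elsewhere: lane 2.
Determined: lane 5=5. The other lanes each still have more than one consistent value. That makes 1.

1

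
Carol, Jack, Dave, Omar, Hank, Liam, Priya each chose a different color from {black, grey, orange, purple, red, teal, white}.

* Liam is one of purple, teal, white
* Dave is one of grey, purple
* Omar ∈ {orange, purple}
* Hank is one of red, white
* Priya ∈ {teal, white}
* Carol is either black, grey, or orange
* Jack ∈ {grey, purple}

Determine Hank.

The 7 variables draw from only 7 values {black, grey, orange, purple, red, teal, white}, so each is used; only Carol can be black, hence Carol = black.
The 6 still-open variables draw from only 6 values {grey, orange, purple, red, teal, white}, so each is used; only Omar can be orange, hence Omar = orange.
The 5 still-open variables draw from only 5 values {grey, purple, red, teal, white}, so each is used; only Hank can be red, hence Hank = red.

red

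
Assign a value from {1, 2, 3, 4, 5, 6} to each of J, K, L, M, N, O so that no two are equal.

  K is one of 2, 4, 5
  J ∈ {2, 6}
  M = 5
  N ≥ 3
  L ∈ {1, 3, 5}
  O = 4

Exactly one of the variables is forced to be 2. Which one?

M's domain is down to {5}, so M = 5. Remove 5 from K, L, N.
O has just one choice, so O = 4. So K, N can't be 4.
So 2 goes to K.

K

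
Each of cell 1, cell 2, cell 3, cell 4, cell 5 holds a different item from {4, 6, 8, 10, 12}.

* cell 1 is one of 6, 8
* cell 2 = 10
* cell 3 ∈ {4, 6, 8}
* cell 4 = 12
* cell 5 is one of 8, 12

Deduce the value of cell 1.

6

cell 2 must be 10 (only option left).
That leaves cell 4 = 12. Eliminate 12 elsewhere: cell 5.
That leaves cell 5 = 8. So cell 1, cell 3 can't be 8.
So cell 1 = 6.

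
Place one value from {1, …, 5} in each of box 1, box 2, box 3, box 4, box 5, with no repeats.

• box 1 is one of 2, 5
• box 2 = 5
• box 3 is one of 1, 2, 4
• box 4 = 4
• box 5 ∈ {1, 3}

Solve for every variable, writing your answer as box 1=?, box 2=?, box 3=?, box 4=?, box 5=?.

box 2 has just one choice, so box 2 = 5. So box 1 can't be 5.
box 4 has just one choice, so box 4 = 4. So box 3 can't be 4.
box 1 has just one choice, so box 1 = 2. Eliminate 2 elsewhere: box 3.
That leaves box 3 = 1. So box 5 can't be 1.
That leaves box 5 = 3.

box 1=2, box 2=5, box 3=1, box 4=4, box 5=3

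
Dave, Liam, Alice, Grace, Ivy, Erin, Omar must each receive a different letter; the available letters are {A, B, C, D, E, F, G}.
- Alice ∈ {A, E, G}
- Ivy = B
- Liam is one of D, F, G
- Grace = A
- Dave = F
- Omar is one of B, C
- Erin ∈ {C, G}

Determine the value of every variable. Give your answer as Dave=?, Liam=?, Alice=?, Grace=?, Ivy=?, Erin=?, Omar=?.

Dave has just one choice, so Dave = F. Remove F from Liam.
Grace's domain is down to {A}, so Grace = A. Strike A from Alice.
Ivy's domain is down to {B}, so Ivy = B. Remove B from Omar.
Omar's domain is down to {C}, so Omar = C. Strike C from Erin.
That leaves Erin = G. Strike G from Liam, Alice.
Liam must be D (only option left).
That leaves Alice = E.

Dave=F, Liam=D, Alice=E, Grace=A, Ivy=B, Erin=G, Omar=C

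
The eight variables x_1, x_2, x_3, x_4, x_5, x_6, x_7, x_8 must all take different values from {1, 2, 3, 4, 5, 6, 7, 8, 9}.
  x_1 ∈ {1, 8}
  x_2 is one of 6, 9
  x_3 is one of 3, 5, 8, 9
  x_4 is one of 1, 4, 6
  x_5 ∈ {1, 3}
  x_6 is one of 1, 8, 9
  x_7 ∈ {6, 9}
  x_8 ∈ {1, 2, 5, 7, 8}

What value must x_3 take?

x_2 and x_7 share exactly the 2 values {6, 9}; by pigeonhole those values go to them, so strike 6, 9 from x_3, x_4, x_6.
x_1 and x_6 between them cover only {1, 8} — a naked pair. Remove those values from x_3, x_4, x_5, x_8.
That leaves x_4 = 4.
x_5's domain is down to {3}, so x_5 = 3. Eliminate 3 elsewhere: x_3.
So x_3 = 5.

5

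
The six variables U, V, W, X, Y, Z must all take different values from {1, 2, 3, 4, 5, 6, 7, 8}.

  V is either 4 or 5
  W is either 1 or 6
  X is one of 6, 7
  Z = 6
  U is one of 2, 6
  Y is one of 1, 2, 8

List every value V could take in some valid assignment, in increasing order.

Z has just one choice, so Z = 6. So U, W, X can't be 6.
That leaves U = 2. So Y can't be 2.
W must be 1 (only option left). Remove 1 from Y.
That leaves X = 7.
That leaves Y = 8.
No further eliminations apply; V can still be any of 4, 5.

4, 5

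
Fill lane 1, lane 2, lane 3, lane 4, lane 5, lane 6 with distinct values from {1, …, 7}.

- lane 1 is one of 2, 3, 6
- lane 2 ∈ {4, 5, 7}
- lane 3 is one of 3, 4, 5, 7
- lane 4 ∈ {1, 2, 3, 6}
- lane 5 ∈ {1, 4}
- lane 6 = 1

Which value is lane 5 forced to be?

4

lane 6's domain is down to {1}, so lane 6 = 1. Strike 1 from lane 4, lane 5.
So lane 5 = 4.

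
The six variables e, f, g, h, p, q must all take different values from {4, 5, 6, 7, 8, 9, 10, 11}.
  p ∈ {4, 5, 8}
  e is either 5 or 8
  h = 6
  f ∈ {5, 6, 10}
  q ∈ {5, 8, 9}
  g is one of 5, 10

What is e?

8

h must be 6 (only option left). Remove 6 from f.
Among the 5 still-open variables, 4 fits only p (and all 5 values in {4, 5, 8, 9, 10} must be used), so p = 4.
The 4 still-open variables together cover exactly {5, 8, 9, 10} — 4 values for 4 variables — and 9 appears only in q's list, so q = 9.
The 3 still-open variables draw from only 3 values {5, 8, 10}, so each is used; only e can be 8, hence e = 8.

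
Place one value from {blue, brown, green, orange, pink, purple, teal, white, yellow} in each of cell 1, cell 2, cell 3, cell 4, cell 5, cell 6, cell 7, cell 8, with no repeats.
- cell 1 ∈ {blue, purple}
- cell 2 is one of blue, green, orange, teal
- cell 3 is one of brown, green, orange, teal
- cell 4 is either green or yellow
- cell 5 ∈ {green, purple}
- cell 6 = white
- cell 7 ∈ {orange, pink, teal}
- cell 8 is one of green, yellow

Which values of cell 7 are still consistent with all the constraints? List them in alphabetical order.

orange, pink, teal

cell 6's domain is down to {white}, so cell 6 = white.
The 2 variables cell 4 and cell 8 are confined to {green, yellow}, which locks those values in; drop them from cell 2, cell 3, cell 5.
cell 5's domain is down to {purple}, so cell 5 = purple. Eliminate purple elsewhere: cell 1.
cell 1 must be blue (only option left). Remove blue from cell 2.
No further eliminations apply; cell 7 can still be any of orange, pink, teal.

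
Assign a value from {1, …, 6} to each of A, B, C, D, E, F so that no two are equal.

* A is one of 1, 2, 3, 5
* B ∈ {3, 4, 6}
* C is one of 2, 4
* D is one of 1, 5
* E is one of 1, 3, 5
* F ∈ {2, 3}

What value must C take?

The 6 variables together cover exactly {1, 2, 3, 4, 5, 6} — 6 values for 6 variables — and 6 appears only in B's list, so B = 6.
The 5 still-open variables draw from only 5 values {1, 2, 3, 4, 5}, so each is used; only C can be 4, hence C = 4.

4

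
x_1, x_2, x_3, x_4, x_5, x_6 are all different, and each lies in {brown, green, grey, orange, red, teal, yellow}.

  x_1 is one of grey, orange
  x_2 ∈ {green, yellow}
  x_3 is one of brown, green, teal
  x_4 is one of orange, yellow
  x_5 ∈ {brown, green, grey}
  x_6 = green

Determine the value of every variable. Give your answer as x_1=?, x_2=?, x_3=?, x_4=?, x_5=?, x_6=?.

x_6's domain is down to {green}, so x_6 = green. Remove green from x_2, x_3, x_5.
x_2's domain is down to {yellow}, so x_2 = yellow. So x_4 can't be yellow.
x_4 has just one choice, so x_4 = orange. So x_1 can't be orange.
x_1 has just one choice, so x_1 = grey. Remove grey from x_5.
x_5's domain is down to {brown}, so x_5 = brown. Remove brown from x_3.
x_3's domain is down to {teal}, so x_3 = teal.

x_1=grey, x_2=yellow, x_3=teal, x_4=orange, x_5=brown, x_6=green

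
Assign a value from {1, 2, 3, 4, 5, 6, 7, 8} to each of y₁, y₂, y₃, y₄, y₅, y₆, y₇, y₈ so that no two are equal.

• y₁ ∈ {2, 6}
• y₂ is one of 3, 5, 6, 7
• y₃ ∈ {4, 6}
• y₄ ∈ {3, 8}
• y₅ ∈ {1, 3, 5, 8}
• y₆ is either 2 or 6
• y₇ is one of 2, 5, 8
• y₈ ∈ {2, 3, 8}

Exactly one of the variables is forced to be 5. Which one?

The 8 variables draw from only 8 values {1, 2, 3, 4, 5, 6, 7, 8}, so each is used; only y₅ can be 1, hence y₅ = 1.
The 7 still-open variables draw from only 7 values {2, 3, 4, 5, 6, 7, 8}, so each is used; only y₃ can be 4, hence y₃ = 4.
Among the 6 still-open variables, 7 fits only y₂ (and all 6 values in {2, 3, 5, 6, 7, 8} must be used), so y₂ = 7.
The 5 still-open variables draw from only 5 values {2, 3, 5, 6, 8}, so each is used; only y₇ can be 5, hence y₇ = 5.

y₇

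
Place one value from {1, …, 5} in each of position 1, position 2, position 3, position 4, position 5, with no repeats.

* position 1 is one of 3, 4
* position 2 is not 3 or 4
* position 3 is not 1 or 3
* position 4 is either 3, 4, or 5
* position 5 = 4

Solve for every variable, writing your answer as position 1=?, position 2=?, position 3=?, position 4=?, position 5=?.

position 1=3, position 2=1, position 3=2, position 4=5, position 5=4

position 5 must be 4 (only option left). Eliminate 4 elsewhere: position 1, position 3, position 4.
position 1 has just one choice, so position 1 = 3. Strike 3 from position 4.
That leaves position 4 = 5. Strike 5 from position 2, position 3.
position 3 has just one choice, so position 3 = 2. So position 2 can't be 2.
position 2 must be 1 (only option left).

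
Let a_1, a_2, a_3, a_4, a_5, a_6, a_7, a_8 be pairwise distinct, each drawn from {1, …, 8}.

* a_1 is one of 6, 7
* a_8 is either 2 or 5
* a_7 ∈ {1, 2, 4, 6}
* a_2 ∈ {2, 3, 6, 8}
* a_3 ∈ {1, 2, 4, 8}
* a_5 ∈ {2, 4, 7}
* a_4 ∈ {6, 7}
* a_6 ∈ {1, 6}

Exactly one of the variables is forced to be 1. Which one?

a_6

Among the 8 variables, 3 fits only a_2 (and all 8 values in {1, 2, 3, 4, 5, 6, 7, 8} must be used), so a_2 = 3.
The 7 still-open variables together cover exactly {1, 2, 4, 5, 6, 7, 8} — 7 values for 7 variables — and 5 appears only in a_8's list, so a_8 = 5.
Among the 6 still-open variables, 8 fits only a_3 (and all 6 values in {1, 2, 4, 6, 7, 8} must be used), so a_3 = 8.
a_1 and a_4 between them cover only {6, 7} — a naked pair. Remove those values from a_5, a_6, a_7.
So 1 goes to a_6.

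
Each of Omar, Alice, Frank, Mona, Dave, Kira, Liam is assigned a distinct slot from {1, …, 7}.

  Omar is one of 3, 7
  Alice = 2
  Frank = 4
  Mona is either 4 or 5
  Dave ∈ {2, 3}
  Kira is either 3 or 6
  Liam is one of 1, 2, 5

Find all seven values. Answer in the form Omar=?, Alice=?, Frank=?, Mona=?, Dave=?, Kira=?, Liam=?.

Omar=7, Alice=2, Frank=4, Mona=5, Dave=3, Kira=6, Liam=1

Alice has just one choice, so Alice = 2. Strike 2 from Dave, Liam.
Frank must be 4 (only option left). So Mona can't be 4.
Mona's domain is down to {5}, so Mona = 5. So Liam can't be 5.
Dave has just one choice, so Dave = 3. Strike 3 from Omar, Kira.
That leaves Kira = 6.
That leaves Liam = 1.
Omar must be 7 (only option left).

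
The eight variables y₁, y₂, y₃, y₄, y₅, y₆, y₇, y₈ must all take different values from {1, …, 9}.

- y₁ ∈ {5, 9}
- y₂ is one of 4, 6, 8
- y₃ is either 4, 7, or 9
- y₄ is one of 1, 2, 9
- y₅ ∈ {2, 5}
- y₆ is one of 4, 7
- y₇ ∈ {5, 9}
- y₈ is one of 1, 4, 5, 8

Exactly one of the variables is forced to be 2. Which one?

y₅

The 8 variables together cover exactly {1, 2, 4, 5, 6, 7, 8, 9} — 8 values for 8 variables — and 6 appears only in y₂'s list, so y₂ = 6.
The 7 still-open variables together cover exactly {1, 2, 4, 5, 7, 8, 9} — 7 values for 7 variables — and 8 appears only in y₈'s list, so y₈ = 8.
Among the 6 still-open variables, 1 fits only y₄ (and all 6 values in {1, 2, 4, 5, 7, 9} must be used), so y₄ = 1.
The 5 still-open variables together cover exactly {2, 4, 5, 7, 9} — 5 values for 5 variables — and 2 appears only in y₅'s list, so y₅ = 2.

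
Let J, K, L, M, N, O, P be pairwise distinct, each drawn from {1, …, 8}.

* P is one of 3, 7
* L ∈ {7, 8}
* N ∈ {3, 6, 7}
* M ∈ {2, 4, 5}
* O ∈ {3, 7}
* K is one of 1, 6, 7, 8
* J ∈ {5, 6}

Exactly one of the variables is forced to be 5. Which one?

O and P between them cover only {3, 7} — a naked pair. Remove those values from K, L, N.
L has just one choice, so L = 8. So K can't be 8.
That leaves N = 6. Eliminate 6 elsewhere: J, K.
So 5 goes to J.

J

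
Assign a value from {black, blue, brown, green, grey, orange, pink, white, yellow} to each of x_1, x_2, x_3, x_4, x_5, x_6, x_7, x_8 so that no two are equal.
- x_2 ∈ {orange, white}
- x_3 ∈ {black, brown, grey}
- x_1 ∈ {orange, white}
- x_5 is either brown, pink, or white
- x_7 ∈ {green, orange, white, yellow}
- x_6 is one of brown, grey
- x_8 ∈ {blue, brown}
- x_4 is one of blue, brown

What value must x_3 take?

black

The 2 variables x_1 and x_2 are confined to {orange, white}, which locks those values in; drop them from x_5, x_7.
x_4 and x_8 share exactly the 2 values {blue, brown}; by pigeonhole those values go to them, so strike blue, brown from x_3, x_5, x_6.
x_5 must be pink (only option left).
x_6 has just one choice, so x_6 = grey. Strike grey from x_3.
So x_3 = black.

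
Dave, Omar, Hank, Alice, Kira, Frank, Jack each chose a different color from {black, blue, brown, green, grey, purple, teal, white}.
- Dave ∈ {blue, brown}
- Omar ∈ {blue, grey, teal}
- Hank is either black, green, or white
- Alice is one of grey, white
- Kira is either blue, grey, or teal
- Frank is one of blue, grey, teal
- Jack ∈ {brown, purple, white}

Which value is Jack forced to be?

Omar, Kira, Frank share exactly the 3 values {blue, grey, teal}; by pigeonhole those values go to them, so strike blue, grey, teal from Dave, Alice.
Dave's domain is down to {brown}, so Dave = brown. So Jack can't be brown.
Alice must be white (only option left). So Hank, Jack can't be white.
So Jack = purple.

purple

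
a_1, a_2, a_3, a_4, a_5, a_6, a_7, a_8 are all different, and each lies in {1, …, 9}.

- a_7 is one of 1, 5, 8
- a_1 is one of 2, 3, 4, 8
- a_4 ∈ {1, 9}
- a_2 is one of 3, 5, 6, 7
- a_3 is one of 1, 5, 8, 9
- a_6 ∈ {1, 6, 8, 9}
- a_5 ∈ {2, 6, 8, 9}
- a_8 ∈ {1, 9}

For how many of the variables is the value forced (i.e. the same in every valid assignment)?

2

a_4 and a_8 share exactly the 2 values {1, 9}; by pigeonhole those values go to them, so strike 1, 9 from a_3, a_5, a_6, a_7.
a_3 and a_7 between them cover only {5, 8} — a naked pair. Remove those values from a_1, a_2, a_5, a_6.
a_6 must be 6 (only option left). So a_2, a_5 can't be 6.
That leaves a_5 = 2. Eliminate 2 elsewhere: a_1.
Determined: a_5=2, a_6=6. The other variables each still have more than one consistent value. That makes 2.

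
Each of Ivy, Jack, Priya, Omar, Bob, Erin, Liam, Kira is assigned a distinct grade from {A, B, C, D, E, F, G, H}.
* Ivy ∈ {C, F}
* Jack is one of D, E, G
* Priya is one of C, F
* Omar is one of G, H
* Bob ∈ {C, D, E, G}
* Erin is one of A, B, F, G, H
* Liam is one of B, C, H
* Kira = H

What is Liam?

B

Kira has just one choice, so Kira = H. Remove H from Omar, Erin, Liam.
Omar's domain is down to {G}, so Omar = G. Strike G from Jack, Bob, Erin.
Among the 6 still-open variables, A fits only Erin (and all 6 values in {A, B, C, D, E, F} must be used), so Erin = A.
Among the 5 still-open variables, B fits only Liam (and all 5 values in {B, C, D, E, F} must be used), so Liam = B.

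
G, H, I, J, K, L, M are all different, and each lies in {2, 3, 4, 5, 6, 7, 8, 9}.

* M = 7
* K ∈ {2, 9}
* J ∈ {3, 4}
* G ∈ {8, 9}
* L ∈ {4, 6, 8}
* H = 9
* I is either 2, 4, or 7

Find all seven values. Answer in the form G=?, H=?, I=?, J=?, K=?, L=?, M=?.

H's domain is down to {9}, so H = 9. Eliminate 9 elsewhere: G, K.
That leaves K = 2. Remove 2 from I.
That leaves M = 7. So I can't be 7.
G has just one choice, so G = 8. So L can't be 8.
That leaves I = 4. Eliminate 4 elsewhere: J, L.
J has just one choice, so J = 3.
L's domain is down to {6}, so L = 6.

G=8, H=9, I=4, J=3, K=2, L=6, M=7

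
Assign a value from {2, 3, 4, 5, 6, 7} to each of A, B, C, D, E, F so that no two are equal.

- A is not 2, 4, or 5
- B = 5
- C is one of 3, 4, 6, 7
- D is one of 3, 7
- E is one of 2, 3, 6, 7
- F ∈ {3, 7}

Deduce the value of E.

B must be 5 (only option left).
The 5 still-open variables draw from only 5 values {2, 3, 4, 6, 7}, so each is used; only E can be 2, hence E = 2.

2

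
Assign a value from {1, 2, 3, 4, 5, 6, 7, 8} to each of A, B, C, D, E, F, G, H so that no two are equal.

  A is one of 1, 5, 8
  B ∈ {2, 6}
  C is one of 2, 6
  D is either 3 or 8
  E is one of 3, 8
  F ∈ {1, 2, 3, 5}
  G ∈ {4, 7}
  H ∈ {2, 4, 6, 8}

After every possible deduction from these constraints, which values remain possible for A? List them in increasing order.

1, 5

Among the 8 variables, 7 fits only G (and all 8 values in {1, 2, 3, 4, 5, 6, 7, 8} must be used), so G = 7.
Among the 7 still-open variables, 4 fits only H (and all 7 values in {1, 2, 3, 4, 5, 6, 8} must be used), so H = 4.
B and C share exactly the 2 values {2, 6}; by pigeonhole those values go to them, so strike 2, 6 from F.
The 2 variables D and E are confined to {3, 8}, which locks those values in; drop them from A, F.
No further eliminations apply; A can still be any of 1, 5.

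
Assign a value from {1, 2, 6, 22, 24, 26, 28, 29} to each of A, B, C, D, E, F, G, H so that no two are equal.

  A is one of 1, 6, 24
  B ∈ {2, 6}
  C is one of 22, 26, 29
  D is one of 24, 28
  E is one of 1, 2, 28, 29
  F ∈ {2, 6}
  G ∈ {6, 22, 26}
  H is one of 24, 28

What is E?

29

B and F share exactly the 2 values {2, 6}; by pigeonhole those values go to them, so strike 2, 6 from A, E, G.
The 2 variables D and H are confined to {24, 28}, which locks those values in; drop them from A, E.
A must be 1 (only option left). Strike 1 from E.
So E = 29.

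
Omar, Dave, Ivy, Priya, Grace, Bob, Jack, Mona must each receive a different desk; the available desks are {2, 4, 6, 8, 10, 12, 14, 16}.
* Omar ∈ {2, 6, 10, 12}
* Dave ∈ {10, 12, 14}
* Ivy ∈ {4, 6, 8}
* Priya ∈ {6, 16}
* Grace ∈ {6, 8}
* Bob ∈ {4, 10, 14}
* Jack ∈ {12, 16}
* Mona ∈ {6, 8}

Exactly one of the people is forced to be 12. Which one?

Jack

The 8 variables together cover exactly {2, 4, 6, 8, 10, 12, 14, 16} — 8 values for 8 variables — and 2 appears only in Omar's list, so Omar = 2.
The 2 variables Grace and Mona are confined to {6, 8}, which locks those values in; drop them from Ivy, Priya.
Ivy's domain is down to {4}, so Ivy = 4. So Bob can't be 4.
Priya's domain is down to {16}, so Priya = 16. Eliminate 16 elsewhere: Jack.
So 12 goes to Jack.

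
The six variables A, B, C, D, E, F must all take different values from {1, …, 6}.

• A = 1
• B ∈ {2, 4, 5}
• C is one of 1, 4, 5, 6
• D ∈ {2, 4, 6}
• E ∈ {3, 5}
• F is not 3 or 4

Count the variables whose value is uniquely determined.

A must be 1 (only option left). So C, F can't be 1.
Among the 5 still-open variables, 3 fits only E (and all 5 values in {2, 3, 4, 5, 6} must be used), so E = 3.
Determined: A=1, E=3. The other variables each still have more than one consistent value. That makes 2.

2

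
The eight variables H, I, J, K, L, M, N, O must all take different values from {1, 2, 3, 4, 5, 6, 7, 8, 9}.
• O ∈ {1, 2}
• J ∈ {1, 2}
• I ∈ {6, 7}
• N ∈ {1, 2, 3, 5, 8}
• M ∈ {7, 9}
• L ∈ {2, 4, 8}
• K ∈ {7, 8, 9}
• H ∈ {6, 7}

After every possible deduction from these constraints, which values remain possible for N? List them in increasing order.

3, 5

The 2 variables H and I are confined to {6, 7}, which locks those values in; drop them from K, M.
M's domain is down to {9}, so M = 9. Eliminate 9 elsewhere: K.
K has just one choice, so K = 8. Remove 8 from L, N.
The 2 variables J and O are confined to {1, 2}, which locks those values in; drop them from L, N.
L must be 4 (only option left).
No further eliminations apply; N can still be any of 3, 5.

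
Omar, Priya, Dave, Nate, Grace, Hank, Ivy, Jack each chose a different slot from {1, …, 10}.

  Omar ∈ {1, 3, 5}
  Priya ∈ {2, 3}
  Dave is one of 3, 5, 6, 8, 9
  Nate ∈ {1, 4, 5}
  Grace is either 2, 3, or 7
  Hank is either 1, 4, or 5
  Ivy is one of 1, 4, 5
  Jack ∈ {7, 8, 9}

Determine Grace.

The 3 variables Nate, Hank, Ivy are confined to {1, 4, 5}, which locks those values in; drop them from Omar, Dave.
That leaves Omar = 3. So Priya, Dave, Grace can't be 3.
Priya must be 2 (only option left). So Grace can't be 2.
So Grace = 7.

7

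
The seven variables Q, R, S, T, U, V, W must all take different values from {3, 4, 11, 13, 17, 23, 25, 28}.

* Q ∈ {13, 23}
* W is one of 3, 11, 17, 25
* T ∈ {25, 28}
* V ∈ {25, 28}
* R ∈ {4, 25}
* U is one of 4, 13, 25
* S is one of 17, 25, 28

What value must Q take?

23

The 2 variables T and V are confined to {25, 28}, which locks those values in; drop them from R, S, U, W.
R has just one choice, so R = 4. Remove 4 from U.
S must be 17 (only option left). Remove 17 from W.
That leaves U = 13. Strike 13 from Q.
So Q = 23.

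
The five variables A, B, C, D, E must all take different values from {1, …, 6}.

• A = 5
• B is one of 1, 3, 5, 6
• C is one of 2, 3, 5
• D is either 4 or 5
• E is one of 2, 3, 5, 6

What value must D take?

4

A has just one choice, so A = 5. So B, C, D, E can't be 5.
So D = 4.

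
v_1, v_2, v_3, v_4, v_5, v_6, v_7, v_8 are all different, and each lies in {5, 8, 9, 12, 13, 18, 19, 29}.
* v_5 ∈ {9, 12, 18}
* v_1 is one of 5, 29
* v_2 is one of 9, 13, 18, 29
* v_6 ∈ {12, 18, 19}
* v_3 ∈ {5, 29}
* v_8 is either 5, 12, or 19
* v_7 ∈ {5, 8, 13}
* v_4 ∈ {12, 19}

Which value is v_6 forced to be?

18

The 8 variables together cover exactly {5, 8, 9, 12, 13, 18, 19, 29} — 8 values for 8 variables — and 8 appears only in v_7's list, so v_7 = 8.
The 7 still-open variables draw from only 7 values {5, 9, 12, 13, 18, 19, 29}, so each is used; only v_2 can be 13, hence v_2 = 13.
The 6 still-open variables together cover exactly {5, 9, 12, 18, 19, 29} — 6 values for 6 variables — and 9 appears only in v_5's list, so v_5 = 9.
Among the 5 still-open variables, 18 fits only v_6 (and all 5 values in {5, 12, 18, 19, 29} must be used), so v_6 = 18.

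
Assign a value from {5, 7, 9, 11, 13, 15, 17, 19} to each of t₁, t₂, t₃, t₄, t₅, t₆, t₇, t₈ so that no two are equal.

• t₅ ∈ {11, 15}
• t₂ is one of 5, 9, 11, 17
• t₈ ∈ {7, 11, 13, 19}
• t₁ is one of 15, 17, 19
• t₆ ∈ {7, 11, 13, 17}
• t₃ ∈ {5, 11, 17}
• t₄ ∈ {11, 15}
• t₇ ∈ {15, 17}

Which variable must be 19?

t₁

The 8 variables together cover exactly {5, 7, 9, 11, 13, 15, 17, 19} — 8 values for 8 variables — and 9 appears only in t₂'s list, so t₂ = 9.
The 7 still-open variables draw from only 7 values {5, 7, 11, 13, 15, 17, 19}, so each is used; only t₃ can be 5, hence t₃ = 5.
t₄ and t₅ between them cover only {11, 15} — a naked pair. Remove those values from t₁, t₆, t₇, t₈.
t₇ must be 17 (only option left). So t₁, t₆ can't be 17.
So 19 goes to t₁.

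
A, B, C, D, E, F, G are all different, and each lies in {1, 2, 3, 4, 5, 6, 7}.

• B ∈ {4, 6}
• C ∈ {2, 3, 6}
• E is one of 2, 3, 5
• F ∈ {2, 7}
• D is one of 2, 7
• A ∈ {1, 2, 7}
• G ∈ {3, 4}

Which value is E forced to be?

The 7 variables draw from only 7 values {1, 2, 3, 4, 5, 6, 7}, so each is used; only A can be 1, hence A = 1.
Among the 6 still-open variables, 5 fits only E (and all 6 values in {2, 3, 4, 5, 6, 7} must be used), so E = 5.

5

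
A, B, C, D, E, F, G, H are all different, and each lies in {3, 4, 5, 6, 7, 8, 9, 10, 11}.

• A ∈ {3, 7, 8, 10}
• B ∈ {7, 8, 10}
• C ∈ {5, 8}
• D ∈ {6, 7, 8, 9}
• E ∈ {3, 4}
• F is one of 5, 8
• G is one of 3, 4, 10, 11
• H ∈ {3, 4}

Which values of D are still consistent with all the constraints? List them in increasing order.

The 2 variables C and F are confined to {5, 8}, which locks those values in; drop them from A, B, D.
E and H between them cover only {3, 4} — a naked pair. Remove those values from A, G.
The 2 variables A and B are confined to {7, 10}, which locks those values in; drop them from D, G.
G's domain is down to {11}, so G = 11.
No further eliminations apply; D can still be any of 6, 9.

6, 9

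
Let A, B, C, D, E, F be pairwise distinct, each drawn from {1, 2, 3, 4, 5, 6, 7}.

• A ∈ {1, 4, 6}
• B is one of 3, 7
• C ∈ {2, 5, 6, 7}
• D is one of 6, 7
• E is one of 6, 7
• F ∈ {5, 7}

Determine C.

D and E share exactly the 2 values {6, 7}; by pigeonhole those values go to them, so strike 6, 7 from A, B, C, F.
B must be 3 (only option left).
F has just one choice, so F = 5. Remove 5 from C.
So C = 2.

2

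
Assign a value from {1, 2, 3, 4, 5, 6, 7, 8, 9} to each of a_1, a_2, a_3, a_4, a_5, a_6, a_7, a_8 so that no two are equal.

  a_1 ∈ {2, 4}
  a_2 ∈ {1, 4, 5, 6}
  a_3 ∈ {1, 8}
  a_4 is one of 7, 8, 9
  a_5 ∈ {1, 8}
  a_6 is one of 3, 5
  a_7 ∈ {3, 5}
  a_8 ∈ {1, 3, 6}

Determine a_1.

The 2 variables a_3 and a_5 are confined to {1, 8}, which locks those values in; drop them from a_2, a_4, a_8.
a_6 and a_7 share exactly the 2 values {3, 5}; by pigeonhole those values go to them, so strike 3, 5 from a_2, a_8.
a_8's domain is down to {6}, so a_8 = 6. Strike 6 from a_2.
a_2's domain is down to {4}, so a_2 = 4. Strike 4 from a_1.
So a_1 = 2.

2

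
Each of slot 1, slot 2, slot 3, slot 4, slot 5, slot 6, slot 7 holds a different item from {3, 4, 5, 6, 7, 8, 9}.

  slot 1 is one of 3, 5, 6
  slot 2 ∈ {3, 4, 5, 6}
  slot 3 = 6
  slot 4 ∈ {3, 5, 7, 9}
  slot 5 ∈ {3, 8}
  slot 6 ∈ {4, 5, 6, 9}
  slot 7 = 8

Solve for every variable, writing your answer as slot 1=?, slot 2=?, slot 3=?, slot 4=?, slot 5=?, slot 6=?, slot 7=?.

slot 3's domain is down to {6}, so slot 3 = 6. Remove 6 from slot 1, slot 2, slot 6.
slot 7 has just one choice, so slot 7 = 8. Strike 8 from slot 5.
slot 5 has just one choice, so slot 5 = 3. Strike 3 from slot 1, slot 2, slot 4.
slot 1 must be 5 (only option left). Remove 5 from slot 2, slot 4, slot 6.
slot 2's domain is down to {4}, so slot 2 = 4. Remove 4 from slot 6.
That leaves slot 6 = 9. Remove 9 from slot 4.
slot 4 has just one choice, so slot 4 = 7.

slot 1=5, slot 2=4, slot 3=6, slot 4=7, slot 5=3, slot 6=9, slot 7=8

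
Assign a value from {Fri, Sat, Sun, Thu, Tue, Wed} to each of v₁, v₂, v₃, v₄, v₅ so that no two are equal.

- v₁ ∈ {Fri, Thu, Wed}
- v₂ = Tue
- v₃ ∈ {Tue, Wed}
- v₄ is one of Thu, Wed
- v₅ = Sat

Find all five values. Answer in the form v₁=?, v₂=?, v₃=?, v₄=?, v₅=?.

v₁=Fri, v₂=Tue, v₃=Wed, v₄=Thu, v₅=Sat

v₂'s domain is down to {Tue}, so v₂ = Tue. Strike Tue from v₃.
v₃ has just one choice, so v₃ = Wed. So v₁, v₄ can't be Wed.
v₄'s domain is down to {Thu}, so v₄ = Thu. Remove Thu from v₁.
v₅'s domain is down to {Sat}, so v₅ = Sat.
v₁ must be Fri (only option left).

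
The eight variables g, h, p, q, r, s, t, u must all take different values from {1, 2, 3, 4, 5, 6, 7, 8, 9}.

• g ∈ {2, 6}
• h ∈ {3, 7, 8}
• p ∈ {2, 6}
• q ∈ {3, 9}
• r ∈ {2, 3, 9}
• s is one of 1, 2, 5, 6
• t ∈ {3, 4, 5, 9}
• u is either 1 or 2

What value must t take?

g and p share exactly the 2 values {2, 6}; by pigeonhole those values go to them, so strike 2, 6 from r, s, u.
That leaves u = 1. Strike 1 from s.
s has just one choice, so s = 5. Strike 5 from t.
q and r share exactly the 2 values {3, 9}; by pigeonhole those values go to them, so strike 3, 9 from h, t.
So t = 4.

4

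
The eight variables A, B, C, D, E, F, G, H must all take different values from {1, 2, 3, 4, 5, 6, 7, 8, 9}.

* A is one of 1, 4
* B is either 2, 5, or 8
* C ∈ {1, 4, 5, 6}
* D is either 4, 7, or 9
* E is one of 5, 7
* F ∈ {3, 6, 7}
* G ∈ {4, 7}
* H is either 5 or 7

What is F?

E and H share exactly the 2 values {5, 7}; by pigeonhole those values go to them, so strike 5, 7 from B, C, D, F, G.
That leaves G = 4. Remove 4 from A, C, D.
A's domain is down to {1}, so A = 1. Remove 1 from C.
C has just one choice, so C = 6. Remove 6 from F.
So F = 3.

3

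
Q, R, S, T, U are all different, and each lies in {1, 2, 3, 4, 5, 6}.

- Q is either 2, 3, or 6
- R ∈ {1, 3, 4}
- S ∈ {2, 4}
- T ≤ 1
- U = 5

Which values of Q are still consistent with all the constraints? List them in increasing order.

T has just one choice, so T = 1. Strike 1 from R.
U has just one choice, so U = 5.
No further eliminations apply; Q can still be any of 2, 3, 6.

2, 3, 6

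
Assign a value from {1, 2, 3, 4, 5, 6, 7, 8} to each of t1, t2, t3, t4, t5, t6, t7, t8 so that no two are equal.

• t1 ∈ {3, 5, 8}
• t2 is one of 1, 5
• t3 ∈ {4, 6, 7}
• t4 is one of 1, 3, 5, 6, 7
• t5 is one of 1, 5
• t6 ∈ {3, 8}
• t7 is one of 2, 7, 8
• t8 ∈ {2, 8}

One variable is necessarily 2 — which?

t8

The 8 variables together cover exactly {1, 2, 3, 4, 5, 6, 7, 8} — 8 values for 8 variables — and 4 appears only in t3's list, so t3 = 4.
The 7 still-open variables together cover exactly {1, 2, 3, 5, 6, 7, 8} — 7 values for 7 variables — and 6 appears only in t4's list, so t4 = 6.
The 6 still-open variables draw from only 6 values {1, 2, 3, 5, 7, 8}, so each is used; only t7 can be 7, hence t7 = 7.
The 5 still-open variables draw from only 5 values {1, 2, 3, 5, 8}, so each is used; only t8 can be 2, hence t8 = 2.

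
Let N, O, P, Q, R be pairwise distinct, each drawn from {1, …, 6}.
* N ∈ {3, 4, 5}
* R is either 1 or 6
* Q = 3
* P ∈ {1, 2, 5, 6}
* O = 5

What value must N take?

O must be 5 (only option left). Strike 5 from N, P.
That leaves Q = 3. Remove 3 from N.
So N = 4.

4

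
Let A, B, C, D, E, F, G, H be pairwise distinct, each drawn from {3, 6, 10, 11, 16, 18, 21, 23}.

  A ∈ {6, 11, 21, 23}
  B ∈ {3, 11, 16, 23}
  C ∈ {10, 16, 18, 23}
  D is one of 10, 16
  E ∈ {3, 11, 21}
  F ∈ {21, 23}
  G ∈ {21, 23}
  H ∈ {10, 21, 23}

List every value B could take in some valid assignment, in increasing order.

3, 11

The 8 variables together cover exactly {3, 6, 10, 11, 16, 18, 21, 23} — 8 values for 8 variables — and 6 appears only in A's list, so A = 6.
The 7 still-open variables draw from only 7 values {3, 10, 11, 16, 18, 21, 23}, so each is used; only C can be 18, hence C = 18.
The 2 variables F and G are confined to {21, 23}, which locks those values in; drop them from B, E, H.
That leaves H = 10. Strike 10 from D.
D must be 16 (only option left). So B can't be 16.
No further eliminations apply; B can still be any of 3, 11.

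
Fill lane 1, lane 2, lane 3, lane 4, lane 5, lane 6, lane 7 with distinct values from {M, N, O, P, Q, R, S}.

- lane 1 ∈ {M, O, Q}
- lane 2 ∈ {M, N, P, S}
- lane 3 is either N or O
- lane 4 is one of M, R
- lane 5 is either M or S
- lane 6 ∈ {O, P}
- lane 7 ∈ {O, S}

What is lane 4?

R

Among the 7 variables, Q fits only lane 1 (and all 7 values in {M, N, O, P, Q, R, S} must be used), so lane 1 = Q.
The 6 still-open variables draw from only 6 values {M, N, O, P, R, S}, so each is used; only lane 4 can be R, hence lane 4 = R.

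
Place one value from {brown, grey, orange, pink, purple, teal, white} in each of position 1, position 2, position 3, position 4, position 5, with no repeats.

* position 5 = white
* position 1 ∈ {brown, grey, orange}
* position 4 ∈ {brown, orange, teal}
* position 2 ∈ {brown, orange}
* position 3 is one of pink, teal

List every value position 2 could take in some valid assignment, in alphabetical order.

position 5 must be white (only option left).
No further eliminations apply; position 2 can still be any of brown, orange.

brown, orange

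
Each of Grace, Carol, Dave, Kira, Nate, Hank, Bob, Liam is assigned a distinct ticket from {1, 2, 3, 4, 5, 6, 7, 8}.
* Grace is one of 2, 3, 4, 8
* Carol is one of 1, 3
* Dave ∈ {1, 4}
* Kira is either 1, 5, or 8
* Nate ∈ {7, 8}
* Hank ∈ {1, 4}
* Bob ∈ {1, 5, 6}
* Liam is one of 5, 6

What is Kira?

8

The 8 variables draw from only 8 values {1, 2, 3, 4, 5, 6, 7, 8}, so each is used; only Grace can be 2, hence Grace = 2.
The 7 still-open variables together cover exactly {1, 3, 4, 5, 6, 7, 8} — 7 values for 7 variables — and 3 appears only in Carol's list, so Carol = 3.
The 6 still-open variables draw from only 6 values {1, 4, 5, 6, 7, 8}, so each is used; only Nate can be 7, hence Nate = 7.
Among the 5 still-open variables, 8 fits only Kira (and all 5 values in {1, 4, 5, 6, 8} must be used), so Kira = 8.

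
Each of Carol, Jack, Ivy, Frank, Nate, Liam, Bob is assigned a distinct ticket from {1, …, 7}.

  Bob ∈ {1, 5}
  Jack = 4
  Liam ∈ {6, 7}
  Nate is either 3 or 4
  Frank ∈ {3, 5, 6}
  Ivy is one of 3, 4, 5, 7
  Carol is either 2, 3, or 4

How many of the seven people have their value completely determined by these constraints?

4

Jack has just one choice, so Jack = 4. Strike 4 from Carol, Ivy, Nate.
That leaves Nate = 3. So Carol, Ivy, Frank can't be 3.
Carol's domain is down to {2}, so Carol = 2.
The 4 still-open variables together cover exactly {1, 5, 6, 7} — 4 values for 4 variables — and 1 appears only in Bob's list, so Bob = 1.
Determined: Carol=2, Jack=4, Nate=3, Bob=1. The other people each still have more than one consistent value. That makes 4.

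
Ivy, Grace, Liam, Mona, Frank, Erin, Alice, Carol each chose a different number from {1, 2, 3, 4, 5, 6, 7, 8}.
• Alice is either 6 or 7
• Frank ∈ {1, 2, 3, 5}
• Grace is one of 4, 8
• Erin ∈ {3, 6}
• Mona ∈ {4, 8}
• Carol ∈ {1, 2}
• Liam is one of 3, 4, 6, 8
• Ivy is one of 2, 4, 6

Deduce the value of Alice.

7

Among the 8 variables, 5 fits only Frank (and all 8 values in {1, 2, 3, 4, 5, 6, 7, 8} must be used), so Frank = 5.
The 7 still-open variables together cover exactly {1, 2, 3, 4, 6, 7, 8} — 7 values for 7 variables — and 1 appears only in Carol's list, so Carol = 1.
The 6 still-open variables draw from only 6 values {2, 3, 4, 6, 7, 8}, so each is used; only Ivy can be 2, hence Ivy = 2.
The 5 still-open variables together cover exactly {3, 4, 6, 7, 8} — 5 values for 5 variables — and 7 appears only in Alice's list, so Alice = 7.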